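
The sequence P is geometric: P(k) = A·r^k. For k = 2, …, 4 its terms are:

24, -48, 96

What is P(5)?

-192

Consecutive ratio: -48/24 = -2, and 96/(-48) = -2, so r = -2.
Then A·(-2)^2 = 24 gives A = 6, and P(k) = 6·(-2)^k.
P(5) = 6·(-2)^5 = -192.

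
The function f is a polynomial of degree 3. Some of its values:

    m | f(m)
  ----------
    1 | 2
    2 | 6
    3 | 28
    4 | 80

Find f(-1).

0

Write f(m) = am³ + bm² + cm + d; the 4 given values yield a linear system in the 4 coefficients.
Solving, f(m) = 2m³ - 3m² - m + 4.
Then f(-1) = 0.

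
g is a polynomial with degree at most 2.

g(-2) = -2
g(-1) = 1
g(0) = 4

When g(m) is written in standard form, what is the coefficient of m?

3

First differences: 3, 3.
Level-1 differences are constant, so g has degree 1.
Fitting a degree-1 polynomial gives g(m) = 3m + 4.
The coefficient of m is 3.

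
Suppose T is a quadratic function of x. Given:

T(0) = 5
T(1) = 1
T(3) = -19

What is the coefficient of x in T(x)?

-2

Write T(x) = ax² + bx + c; the 3 given values yield a linear system in the 3 coefficients.
Solving, T(x) = -2x² - 2x + 5.
The coefficient of x is -2.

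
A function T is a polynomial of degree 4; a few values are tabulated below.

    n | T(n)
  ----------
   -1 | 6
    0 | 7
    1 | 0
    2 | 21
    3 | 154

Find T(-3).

76

Write T(n) = an^4 + bn³ + cn² + dn + e; the 5 given values yield a linear system in the 5 coefficients.
Solving, T(n) = 2n^4 + 2n³ - 6n² - 5n + 7.
Then T(-3) = 76.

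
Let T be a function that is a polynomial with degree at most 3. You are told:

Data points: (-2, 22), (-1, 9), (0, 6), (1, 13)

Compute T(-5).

121

Write T(n) = an³ + bn² + cn + d; the 4 given values yield a linear system in the 4 coefficients.
Solving, the leading coefficient vanishes, and T(n) = 5n² + 2n + 6.
Then T(-5) = 121.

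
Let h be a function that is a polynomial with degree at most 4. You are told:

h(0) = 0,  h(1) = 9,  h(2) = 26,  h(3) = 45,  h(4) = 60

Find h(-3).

81

Write h(m) = am^4 + bm³ + cm² + dm + e; the 5 given values yield a linear system in the 5 coefficients.
Solving, the leading coefficient vanishes, and h(m) = -m³ + 7m² + 3m.
Then h(-3) = 81.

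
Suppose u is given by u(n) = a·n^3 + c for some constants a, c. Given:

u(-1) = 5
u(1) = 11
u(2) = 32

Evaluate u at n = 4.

From u(-1) = 5 and u(1) = 11: -1a + c = 5 and 1a + c = 11.
Subtracting: 2a = 6, so a = 3; then c = 5 − 3·(-1) = 8.
So u(n) = 3n³ + 8, and u(4) = 200.

200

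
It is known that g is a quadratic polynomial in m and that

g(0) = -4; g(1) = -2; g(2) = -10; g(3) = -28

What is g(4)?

Write g(m) = am² + bm + c; the 4 given values yield a linear system in the 3 coefficients.
Solving, g(m) = -5m² + 7m - 4.
Then g(4) = -56.

-56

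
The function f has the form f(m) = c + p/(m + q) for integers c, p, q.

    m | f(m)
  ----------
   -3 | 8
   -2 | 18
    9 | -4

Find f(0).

-22

(f(m) − c)(m + q) = p for each data point; the three points give a linear system in c and q, then p follows.
Solving: c = -2, q = 1, p = -20, so f(m) = -2 − 20/(m + 1).
Then f(0) = -2 − 20/1 = -22.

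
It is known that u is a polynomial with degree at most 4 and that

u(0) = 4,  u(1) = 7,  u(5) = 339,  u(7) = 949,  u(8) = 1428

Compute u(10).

2824

Write u(t) = at^4 + bt³ + ct² + dt + e; the 5 given values yield a linear system in the 5 coefficients.
Solving, the leading coefficient vanishes, and u(t) = 3t³ - 2t² + 2t + 4.
Then u(10) = 2824.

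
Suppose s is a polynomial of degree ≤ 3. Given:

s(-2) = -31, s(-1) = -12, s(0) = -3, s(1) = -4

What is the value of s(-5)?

First differences: 19, 9, -1. Second differences: -10, -10.
Level-2 differences are constant, so s has degree 2.
Fitting a degree-2 polynomial gives s(k) = -5k² + 4k - 3.
Then s(-5) = -148.

-148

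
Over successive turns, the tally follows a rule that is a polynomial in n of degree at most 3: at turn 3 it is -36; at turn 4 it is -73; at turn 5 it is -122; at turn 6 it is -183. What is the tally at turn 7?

-256

Write the value at n as u(n).
First differences: -37, -49, -61. Second differences: -12, -12.
Level-2 differences are constant, so u has degree 2.
Fitting a degree-2 polynomial gives u(n) = -6n² + 5n + 3.
Then u(7) = -256.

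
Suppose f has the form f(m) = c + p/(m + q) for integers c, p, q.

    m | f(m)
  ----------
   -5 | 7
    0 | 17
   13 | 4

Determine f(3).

-1

(f(m) − c)(m + q) = p for each data point; the three points give a linear system in c and q, then p follows.
Solving: c = 5, q = -1, p = -12, so f(m) = 5 − 12/(m − 1).
Then f(3) = 5 − 12/2 = -1.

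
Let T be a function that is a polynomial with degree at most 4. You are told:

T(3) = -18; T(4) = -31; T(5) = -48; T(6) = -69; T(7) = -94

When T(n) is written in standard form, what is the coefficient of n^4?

0

First differences: -13, -17, -21, -25. Second differences: -4, -4, -4.
Level-2 differences are constant, so T has degree 2.
Fitting a degree-2 polynomial gives T(n) = -2n² + n - 3.
The coefficient of n^4 is 0.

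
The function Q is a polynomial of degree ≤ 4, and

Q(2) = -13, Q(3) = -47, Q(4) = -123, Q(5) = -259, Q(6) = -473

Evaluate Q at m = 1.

-3

First differences: -34, -76, -136, -214. Second differences: -42, -60, -78. Third differences: -18, -18.
Level-3 differences are constant, so Q has degree 3.
Fitting a degree-3 polynomial gives Q(m) = -3m³ + 6m² - 7m + 1.
Then Q(1) = -3.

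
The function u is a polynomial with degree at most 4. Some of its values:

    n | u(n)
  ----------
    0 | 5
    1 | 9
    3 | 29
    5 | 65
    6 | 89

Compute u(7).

Write u(n) = an^4 + bn³ + cn² + dn + e; the 5 given values yield a linear system in the 5 coefficients.
Solving, the top 2 coefficients vanish, and u(n) = 2n² + 2n + 5.
Then u(7) = 117.

117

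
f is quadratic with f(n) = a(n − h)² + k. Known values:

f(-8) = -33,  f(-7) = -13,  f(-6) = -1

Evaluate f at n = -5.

First differences 20, 12; second difference -8 = 2a, so a = -4.
Expanding, the n-coefficient is −2ah = 8h; matching it to the data gives h = -5, and then k = 3.
So f(n) = -4(n + 5)² + 3.
f(-5) = -4·0² + 3 = 3.

3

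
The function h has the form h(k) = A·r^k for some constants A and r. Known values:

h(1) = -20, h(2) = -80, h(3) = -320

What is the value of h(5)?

Consecutive ratio: -80/(-20) = 4, and -320/(-80) = 4, so r = 4.
Then A·4^1 = -20 gives A = -5, and h(k) = -5·4^k.
h(5) = -5·4^5 = -5120.

-5120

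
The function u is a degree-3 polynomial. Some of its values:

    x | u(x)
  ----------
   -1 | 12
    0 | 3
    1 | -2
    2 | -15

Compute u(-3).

Write u(x) = ax³ + bx² + cx + d; the 4 given values yield a linear system in the 4 coefficients.
Solving, u(x) = -2x³ + 2x² - 5x + 3.
Then u(-3) = 90.

90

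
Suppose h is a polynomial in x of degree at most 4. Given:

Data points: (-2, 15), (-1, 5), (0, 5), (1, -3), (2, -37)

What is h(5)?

Write h(x) = ax^4 + bx³ + cx² + dx + e; the 5 given values yield a linear system in the 5 coefficients.
Solving, the leading coefficient vanishes, and h(x) = -3x³ - 4x² - x + 5.
Then h(5) = -475.

-475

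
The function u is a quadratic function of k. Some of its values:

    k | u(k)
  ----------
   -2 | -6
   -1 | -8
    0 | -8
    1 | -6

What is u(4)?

12

Write u(k) = ak² + bk + c; the 4 given values yield a linear system in the 3 coefficients.
Solving, u(k) = k² + k - 8.
Then u(4) = 12.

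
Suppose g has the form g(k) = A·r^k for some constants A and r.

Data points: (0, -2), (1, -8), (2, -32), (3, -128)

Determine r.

4

Consecutive ratio: -8/(-2) = 4, and -32/(-8) = 4, so r = 4.
Then A·4^0 = -2 gives A = -2, and g(k) = -2·4^k.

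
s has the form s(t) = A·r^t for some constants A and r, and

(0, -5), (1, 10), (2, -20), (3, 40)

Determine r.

Consecutive ratio: 10/(-5) = -2, and -20/10 = -2, so r = -2.
Then A·(-2)^0 = -5 gives A = -5, and s(t) = -5·(-2)^t.

-2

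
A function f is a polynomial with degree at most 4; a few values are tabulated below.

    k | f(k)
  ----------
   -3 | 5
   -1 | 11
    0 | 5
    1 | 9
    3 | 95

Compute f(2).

35

Write f(k) = ak^4 + bk³ + ck² + dk + e; the 5 given values yield a linear system in the 5 coefficients.
Solving, the leading coefficient vanishes, and f(k) = 2k³ + 5k² - 3k + 5.
Then f(2) = 35.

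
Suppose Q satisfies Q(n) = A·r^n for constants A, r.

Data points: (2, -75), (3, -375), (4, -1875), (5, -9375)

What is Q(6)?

Consecutive ratio: -375/(-75) = 5, and -1875/(-375) = 5, so r = 5.
Then A·5^2 = -75 gives A = -3, and Q(n) = -3·5^n.
Q(6) = -3·5^6 = -46875.

-46875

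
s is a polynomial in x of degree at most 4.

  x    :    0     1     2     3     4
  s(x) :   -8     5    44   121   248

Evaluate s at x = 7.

First differences: 13, 39, 77, 127. Second differences: 26, 38, 50. Third differences: 12, 12.
Level-3 differences are constant, so s has degree 3.
Fitting a degree-3 polynomial gives s(x) = 2x³ + 7x² + 4x - 8.
Then s(7) = 1049.

1049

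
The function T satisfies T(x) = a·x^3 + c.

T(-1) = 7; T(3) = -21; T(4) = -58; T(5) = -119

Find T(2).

From T(-1) = 7 and T(3) = -21: -1a + c = 7 and 27a + c = -21.
Subtracting: 28a = -28, so a = -1; then c = 7 − (-1)·(-1) = 6.
So T(x) = -1x³ + 6, and T(2) = -2.

-2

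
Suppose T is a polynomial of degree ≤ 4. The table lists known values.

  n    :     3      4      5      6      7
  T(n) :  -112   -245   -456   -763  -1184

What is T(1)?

First differences: -133, -211, -307, -421. Second differences: -78, -96, -114. Third differences: -18, -18.
Level-3 differences are constant, so T has degree 3.
Fitting a degree-3 polynomial gives T(n) = -3n³ - 3n² - n - 1.
Then T(1) = -8.

-8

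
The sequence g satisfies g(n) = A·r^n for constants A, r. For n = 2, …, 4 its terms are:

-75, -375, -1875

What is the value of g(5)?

-9375

Consecutive ratio: -375/(-75) = 5, and -1875/(-375) = 5, so r = 5.
Then A·5^2 = -75 gives A = -3, and g(n) = -3·5^n.
g(5) = -3·5^5 = -9375.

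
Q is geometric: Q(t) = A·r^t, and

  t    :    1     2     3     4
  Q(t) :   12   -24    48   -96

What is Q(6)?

Consecutive ratio: -24/12 = -2, and 48/(-24) = -2, so r = -2.
Then A·(-2)^1 = 12 gives A = -6, and Q(t) = -6·(-2)^t.
Q(6) = -6·(-2)^6 = -384.

-384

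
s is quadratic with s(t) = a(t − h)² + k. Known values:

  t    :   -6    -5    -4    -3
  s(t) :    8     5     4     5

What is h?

First differences -3, -1, 1; second difference 2 = 2a, so a = 1.
Expanding, the t-coefficient is −2ah = -2h; matching it to the data gives h = -4, and then k = 4.
So s(t) = 1(t + 4)² + 4.
Hence h = -4.

-4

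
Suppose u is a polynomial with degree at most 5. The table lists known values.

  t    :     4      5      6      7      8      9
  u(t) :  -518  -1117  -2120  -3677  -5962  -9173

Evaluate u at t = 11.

First differences: -599, -1003, -1557, -2285, -3211. Second differences: -404, -554, -728, -926. Third differences: -150, -174, -198. Fourth differences: -24, -24.
Level-4 differences are constant, so u has degree 4.
Fitting a degree-4 polynomial gives u(t) = -t^4 - 3t³ - 6t² + 7t - 2.
Then u(11) = -19285.

-19285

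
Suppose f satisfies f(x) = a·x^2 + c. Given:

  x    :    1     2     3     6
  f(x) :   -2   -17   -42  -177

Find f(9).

-402

From f(1) = -2 and f(2) = -17: 1a + c = -2 and 4a + c = -17.
Subtracting: 3a = -15, so a = -5; then c = -2 − (-5)·1 = 3.
So f(x) = -5x² + 3, and f(9) = -402.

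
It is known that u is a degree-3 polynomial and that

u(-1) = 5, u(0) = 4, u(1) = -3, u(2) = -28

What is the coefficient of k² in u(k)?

-3

Write u(k) = ak³ + bk² + ck + d; the 4 given values yield a linear system in the 4 coefficients.
Solving, u(k) = -2k³ - 3k² - 2k + 4.
The coefficient of k² is -3.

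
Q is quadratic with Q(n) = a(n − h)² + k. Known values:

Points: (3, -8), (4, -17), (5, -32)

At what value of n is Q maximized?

2

First differences -9, -15; second difference -6 = 2a, so a = -3.
Expanding, the n-coefficient is −2ah = 6h; matching it to the data gives h = 2, and then k = -5.
So Q(n) = -3(n − 2)² − 5.
Hence h = 2.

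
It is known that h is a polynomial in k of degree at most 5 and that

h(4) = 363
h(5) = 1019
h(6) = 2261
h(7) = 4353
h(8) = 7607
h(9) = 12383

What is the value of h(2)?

-7

First differences: 656, 1242, 2092, 3254, 4776. Second differences: 586, 850, 1162, 1522. Third differences: 264, 312, 360. Fourth differences: 48, 48.
Level-4 differences are constant, so h has degree 4.
Fitting a degree-4 polynomial gives h(k) = 2k^4 - 9k² - k - 1.
Then h(2) = -7.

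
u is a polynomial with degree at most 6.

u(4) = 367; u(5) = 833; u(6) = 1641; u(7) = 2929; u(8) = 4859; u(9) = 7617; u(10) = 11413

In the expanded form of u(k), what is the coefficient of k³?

1

First differences: 466, 808, 1288, 1930, 2758, 3796. Second differences: 342, 480, 642, 828, 1038. Third differences: 138, 162, 186, 210. Fourth differences: 24, 24, 24.
Level-4 differences are constant, so u has degree 4.
Fitting a degree-4 polynomial gives u(k) = k^4 + k³ + 5k² - 9k + 3.
The coefficient of k³ is 1.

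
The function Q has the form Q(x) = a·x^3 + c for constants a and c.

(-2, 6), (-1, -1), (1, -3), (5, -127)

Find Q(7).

-345

From Q(-2) = 6 and Q(-1) = -1: -8a + c = 6 and -1a + c = -1.
Subtracting: 7a = -7, so a = -1; then c = 6 − (-1)·(-8) = -2.
So Q(x) = -1x³ − 2, and Q(7) = -345.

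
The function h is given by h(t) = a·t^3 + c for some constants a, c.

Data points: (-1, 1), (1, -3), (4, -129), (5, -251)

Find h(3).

-55

From h(-1) = 1 and h(1) = -3: -1a + c = 1 and 1a + c = -3.
Subtracting: 2a = -4, so a = -2; then c = 1 − (-2)·(-1) = -1.
So h(t) = -2t³ − 1, and h(3) = -55.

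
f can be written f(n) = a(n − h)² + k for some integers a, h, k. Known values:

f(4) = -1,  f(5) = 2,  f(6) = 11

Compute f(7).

First differences 3, 9; second difference 6 = 2a, so a = 3.
Expanding, the n-coefficient is −2ah = -6h; matching it to the data gives h = 4, and then k = -1.
So f(n) = 3(n − 4)² − 1.
f(7) = 3·3² − 1 = 26.

26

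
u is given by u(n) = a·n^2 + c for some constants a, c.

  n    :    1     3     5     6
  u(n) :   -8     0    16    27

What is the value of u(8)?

55

From u(1) = -8 and u(3) = 0: 1a + c = -8 and 9a + c = 0.
Subtracting: 8a = 8, so a = 1; then c = -8 − 1·1 = -9.
So u(n) = 1n² − 9, and u(8) = 55.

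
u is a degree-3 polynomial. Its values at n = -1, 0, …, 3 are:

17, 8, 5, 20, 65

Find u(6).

500

First differences: -9, -3, 15, 45. Second differences: 6, 18, 30. Third differences: 12, 12.
Level-3 differences are constant, so u has degree 3.
Fitting a degree-3 polynomial gives u(n) = 2n³ + 3n² - 8n + 8.
Then u(6) = 500.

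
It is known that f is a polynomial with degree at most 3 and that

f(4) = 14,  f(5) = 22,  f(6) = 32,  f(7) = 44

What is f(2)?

4

Write f(m) = am³ + bm² + cm + d; the 4 given values yield a linear system in the 4 coefficients.
Solving, the leading coefficient vanishes, and f(m) = m² - m + 2.
Then f(2) = 4.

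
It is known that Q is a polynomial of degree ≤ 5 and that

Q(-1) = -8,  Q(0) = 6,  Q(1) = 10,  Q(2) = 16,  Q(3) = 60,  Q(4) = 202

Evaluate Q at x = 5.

526

First differences: 14, 4, 6, 44, 142. Second differences: -10, 2, 38, 98. Third differences: 12, 36, 60. Fourth differences: 24, 24.
Level-4 differences are constant, so Q has degree 4.
Extending the table by one column gives the next first difference 324, so Q(5) = 202 + 324 = 526.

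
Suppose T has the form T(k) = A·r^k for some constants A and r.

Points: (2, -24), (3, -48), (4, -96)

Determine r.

2

Consecutive ratio: -48/(-24) = 2, and -96/(-48) = 2, so r = 2.
Then A·2^2 = -24 gives A = -6, and T(k) = -6·2^k.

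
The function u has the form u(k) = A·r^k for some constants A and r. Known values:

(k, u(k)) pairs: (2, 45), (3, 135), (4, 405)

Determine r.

Consecutive ratio: 135/45 = 3, and 405/135 = 3, so r = 3.
Then A·3^2 = 45 gives A = 5, and u(k) = 5·3^k.

3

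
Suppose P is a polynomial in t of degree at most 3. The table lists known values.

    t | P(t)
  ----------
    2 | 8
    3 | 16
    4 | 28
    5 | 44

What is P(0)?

Write P(t) = at³ + bt² + ct + d; the 4 given values yield a linear system in the 4 coefficients.
Solving, the leading coefficient vanishes, and P(t) = 2t² - 2t + 4.
Then P(0) = 4.

4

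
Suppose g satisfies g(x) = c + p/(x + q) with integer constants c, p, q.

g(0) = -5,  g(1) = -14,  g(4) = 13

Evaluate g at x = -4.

1

(g(x) − c)(x + q) = p for each data point; the three points give a linear system in c and q, then p follows.
Solving: c = 4, q = -2, p = 18, so g(x) = 4 + 18/(x − 2).
Then g(-4) = 4 + 18/(-6) = 1.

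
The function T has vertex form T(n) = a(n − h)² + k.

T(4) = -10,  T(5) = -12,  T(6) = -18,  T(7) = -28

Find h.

First differences -2, -6, -10; second difference -4 = 2a, so a = -2.
Expanding, the n-coefficient is −2ah = 4h; matching it to the data gives h = 4, and then k = -10.
So T(n) = -2(n − 4)² − 10.
Hence h = 4.

4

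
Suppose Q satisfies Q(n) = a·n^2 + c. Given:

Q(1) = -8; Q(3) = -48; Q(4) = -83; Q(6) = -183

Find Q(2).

From Q(1) = -8 and Q(3) = -48: 1a + c = -8 and 9a + c = -48.
Subtracting: 8a = -40, so a = -5; then c = -8 − (-5)·1 = -3.
So Q(n) = -5n² − 3, and Q(2) = -23.

-23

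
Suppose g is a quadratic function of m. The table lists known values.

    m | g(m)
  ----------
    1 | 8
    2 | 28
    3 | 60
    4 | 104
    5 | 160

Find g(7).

308

First differences: 20, 32, 44, 56. Second differences: 12, 12, 12.
Level-2 differences are constant, so g has degree 2.
Fitting a degree-2 polynomial gives g(m) = 6m² + 2m.
Then g(7) = 308.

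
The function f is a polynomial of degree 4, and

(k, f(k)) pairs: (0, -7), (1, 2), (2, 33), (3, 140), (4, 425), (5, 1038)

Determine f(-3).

Write f(k) = ak^4 + bk³ + ck² + dk + e; the 6 given values yield a linear system in the 5 coefficients.
Solving, f(k) = 2k^4 - 3k³ + 6k² + 4k - 7.
Then f(-3) = 278.

278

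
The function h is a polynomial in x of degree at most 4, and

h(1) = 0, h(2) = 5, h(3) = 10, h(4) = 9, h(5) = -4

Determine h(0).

Write h(x) = ax^4 + bx³ + cx² + dx + e; the 5 given values yield a linear system in the 5 coefficients.
Solving, the leading coefficient vanishes, and h(x) = -x³ + 6x² - 6x + 1.
Then h(0) = 1.

1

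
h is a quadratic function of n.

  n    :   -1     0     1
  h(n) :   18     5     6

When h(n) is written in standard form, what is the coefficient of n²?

Write h(n) = an² + bn + c; the 3 given values yield a linear system in the 3 coefficients.
Solving, h(n) = 7n² - 6n + 5.
The coefficient of n² is 7.

7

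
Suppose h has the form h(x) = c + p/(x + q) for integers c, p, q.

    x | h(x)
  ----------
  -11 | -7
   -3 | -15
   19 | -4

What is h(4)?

-1

(h(x) − c)(x + q) = p for each data point; the three points give a linear system in c and q, then p follows.
Solving: c = -5, q = 1, p = 20, so h(x) = -5 + 20/(x + 1).
Then h(4) = -5 + 20/5 = -1.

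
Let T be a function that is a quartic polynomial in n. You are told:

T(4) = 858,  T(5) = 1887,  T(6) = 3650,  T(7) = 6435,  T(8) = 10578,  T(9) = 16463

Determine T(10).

24522

Write T(n) = an^4 + bn³ + cn² + dn + e; the 6 given values yield a linear system in the 5 coefficients.
Solving, T(n) = 2n^4 + 4n³ + 5n² + 2n + 2.
Then T(10) = 24522.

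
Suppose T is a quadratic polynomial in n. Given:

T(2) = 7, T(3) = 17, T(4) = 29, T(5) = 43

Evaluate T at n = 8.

Write T(n) = an² + bn + c; the 4 given values yield a linear system in the 3 coefficients.
Solving, T(n) = n² + 5n - 7.
Then T(8) = 97.

97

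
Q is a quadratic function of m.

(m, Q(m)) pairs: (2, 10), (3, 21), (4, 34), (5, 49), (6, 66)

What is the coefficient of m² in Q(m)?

First differences: 11, 13, 15, 17. Second differences: 2, 2, 2.
Level-2 differences are constant, so Q has degree 2.
Fitting a degree-2 polynomial gives Q(m) = m² + 6m - 6.
The coefficient of m² is 1.

1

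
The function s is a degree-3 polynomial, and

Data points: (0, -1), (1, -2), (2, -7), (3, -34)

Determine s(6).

Write s(t) = at³ + bt² + ct + d; the 4 given values yield a linear system in the 4 coefficients.
Solving, s(t) = -3t³ + 7t² - 5t - 1.
Then s(6) = -427.

-427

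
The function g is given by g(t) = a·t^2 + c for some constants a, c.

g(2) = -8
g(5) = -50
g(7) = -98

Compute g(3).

From g(2) = -8 and g(5) = -50: 4a + c = -8 and 25a + c = -50.
Subtracting: 21a = -42, so a = -2; then c = -8 − (-2)·4 = 0.
So g(t) = -2t² + 0, and g(3) = -18.

-18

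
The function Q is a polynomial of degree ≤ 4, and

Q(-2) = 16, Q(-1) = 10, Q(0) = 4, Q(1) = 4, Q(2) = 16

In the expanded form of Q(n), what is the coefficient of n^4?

0

First differences: -6, -6, 0, 12. Second differences: 0, 6, 12. Third differences: 6, 6.
Level-3 differences are constant, so Q has degree 3.
Fitting a degree-3 polynomial gives Q(n) = n³ + 3n² - 4n + 4.
The coefficient of n^4 is 0.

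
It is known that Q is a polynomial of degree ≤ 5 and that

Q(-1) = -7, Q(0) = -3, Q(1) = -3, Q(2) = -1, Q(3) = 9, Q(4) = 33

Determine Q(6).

First differences: 4, 0, 2, 10, 24. Second differences: -4, 2, 8, 14. Third differences: 6, 6, 6.
Level-3 differences are constant, so Q has degree 3.
Fitting a degree-3 polynomial gives Q(t) = t³ - 2t² + t - 3.
Then Q(6) = 147.

147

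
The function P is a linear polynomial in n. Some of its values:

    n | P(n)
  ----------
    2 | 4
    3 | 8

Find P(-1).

Write P(n) = an + b; the 2 given values yield a linear system in the 2 coefficients.
Solving, P(n) = 4n - 4.
Then P(-1) = -8.

-8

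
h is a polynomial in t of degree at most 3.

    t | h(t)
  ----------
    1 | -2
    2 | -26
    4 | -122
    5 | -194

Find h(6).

-282

Write h(t) = at³ + bt² + ct + d; the 4 given values yield a linear system in the 4 coefficients.
Solving, the leading coefficient vanishes, and h(t) = -8t² + 6.
Then h(6) = -282.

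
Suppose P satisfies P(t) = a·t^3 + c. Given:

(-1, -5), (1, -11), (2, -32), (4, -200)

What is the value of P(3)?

From P(-1) = -5 and P(1) = -11: -1a + c = -5 and 1a + c = -11.
Subtracting: 2a = -6, so a = -3; then c = -5 − (-3)·(-1) = -8.
So P(t) = -3t³ − 8, and P(3) = -89.

-89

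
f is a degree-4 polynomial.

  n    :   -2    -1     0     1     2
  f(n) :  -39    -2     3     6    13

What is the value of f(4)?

Write f(n) = an^4 + bn³ + cn² + dn + e; the 5 given values yield a linear system in the 5 coefficients.
Solving, f(n) = -n^4 + 3n³ + n + 3.
Then f(4) = -57.

-57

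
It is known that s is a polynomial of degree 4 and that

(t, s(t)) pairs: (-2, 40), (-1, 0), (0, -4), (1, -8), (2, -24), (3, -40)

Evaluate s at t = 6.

392

First differences: -40, -4, -4, -16, -16. Second differences: 36, 0, -12, 0. Third differences: -36, -12, 12. Fourth differences: 24, 24.
Level-4 differences are constant, so s has degree 4.
Fitting a degree-4 polynomial gives s(t) = t^4 - 4t³ - t² - 4.
Then s(6) = 392.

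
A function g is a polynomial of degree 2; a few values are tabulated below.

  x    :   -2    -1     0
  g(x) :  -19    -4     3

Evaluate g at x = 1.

Write g(x) = ax² + bx + c; the 3 given values yield a linear system in the 3 coefficients.
Solving, g(x) = -4x² + 3x + 3.
Then g(1) = 2.

2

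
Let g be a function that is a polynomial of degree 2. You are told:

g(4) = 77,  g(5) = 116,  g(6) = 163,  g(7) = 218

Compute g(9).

Write g(t) = at² + bt + c; the 4 given values yield a linear system in the 3 coefficients.
Solving, g(t) = 4t² + 3t + 1.
Then g(9) = 352.

352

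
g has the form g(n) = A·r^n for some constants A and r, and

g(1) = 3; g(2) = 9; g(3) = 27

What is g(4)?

81

Consecutive ratio: 9/3 = 3, and 27/9 = 3, so r = 3.
Then A·3^1 = 3 gives A = 1, and g(n) = 1·3^n.
g(4) = 1·3^4 = 81.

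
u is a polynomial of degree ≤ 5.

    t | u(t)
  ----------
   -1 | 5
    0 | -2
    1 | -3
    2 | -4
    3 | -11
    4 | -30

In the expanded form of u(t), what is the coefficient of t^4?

0

Write u(t) = at^5 + bt^4 + ct³ + dt² + et + p; the 6 given values yield a linear system in the 6 coefficients.
Solving, the top 2 coefficients vanish, and u(t) = -t³ + 3t² - 3t - 2.
The coefficient of t^4 is 0.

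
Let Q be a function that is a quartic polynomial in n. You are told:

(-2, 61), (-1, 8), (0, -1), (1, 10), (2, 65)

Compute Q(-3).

Write Q(n) = an^4 + bn³ + cn² + dn + e; the 5 given values yield a linear system in the 5 coefficients.
Solving, Q(n) = 2n^4 + 8n² + n - 1.
Then Q(-3) = 230.

230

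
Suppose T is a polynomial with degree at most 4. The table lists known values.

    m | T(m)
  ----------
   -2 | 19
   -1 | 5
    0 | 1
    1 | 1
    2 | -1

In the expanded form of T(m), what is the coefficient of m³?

-1

Write T(m) = am^4 + bm³ + cm² + dm + e; the 5 given values yield a linear system in the 5 coefficients.
Solving, the leading coefficient vanishes, and T(m) = -m³ + 2m² - m + 1.
The coefficient of m³ is -1.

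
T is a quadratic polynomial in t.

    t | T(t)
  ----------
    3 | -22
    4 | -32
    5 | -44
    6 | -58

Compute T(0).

First differences: -10, -12, -14. Second differences: -2, -2.
Level-2 differences are constant, so T has degree 2.
Fitting a degree-2 polynomial gives T(t) = -t² - 3t - 4.
Then T(0) = -4.

-4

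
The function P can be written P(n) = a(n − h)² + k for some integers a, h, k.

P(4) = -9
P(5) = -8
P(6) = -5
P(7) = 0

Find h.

4

First differences 1, 3, 5; second difference 2 = 2a, so a = 1.
Expanding, the n-coefficient is −2ah = -2h; matching it to the data gives h = 4, and then k = -9.
So P(n) = 1(n − 4)² − 9.
Hence h = 4.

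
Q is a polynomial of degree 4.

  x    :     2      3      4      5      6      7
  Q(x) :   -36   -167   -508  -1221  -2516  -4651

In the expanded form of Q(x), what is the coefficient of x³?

First differences: -131, -341, -713, -1295, -2135. Second differences: -210, -372, -582, -840. Third differences: -162, -210, -258. Fourth differences: -48, -48.
Level-4 differences are constant, so Q has degree 4.
Fitting a degree-4 polynomial gives Q(x) = -2x^4 + x³ - 4x² + 4.
The coefficient of x³ is 1.

1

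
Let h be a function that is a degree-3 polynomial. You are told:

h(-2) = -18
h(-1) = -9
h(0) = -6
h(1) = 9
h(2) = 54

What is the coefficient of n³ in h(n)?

First differences: 9, 3, 15, 45. Second differences: -6, 12, 30. Third differences: 18, 18.
Level-3 differences are constant, so h has degree 3.
Fitting a degree-3 polynomial gives h(n) = 3n³ + 6n² + 6n - 6.
The coefficient of n³ is 3.

3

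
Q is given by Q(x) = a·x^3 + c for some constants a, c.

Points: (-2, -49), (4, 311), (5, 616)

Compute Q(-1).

-14

From Q(-2) = -49 and Q(4) = 311: -8a + c = -49 and 64a + c = 311.
Subtracting: 72a = 360, so a = 5; then c = -49 − 5·(-8) = -9.
So Q(x) = 5x³ − 9, and Q(-1) = -14.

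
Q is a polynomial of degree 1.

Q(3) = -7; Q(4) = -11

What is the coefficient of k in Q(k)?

Write Q(k) = ak + b; the 2 given values yield a linear system in the 2 coefficients.
Solving, Q(k) = -4k + 5.
The coefficient of k is -4.

-4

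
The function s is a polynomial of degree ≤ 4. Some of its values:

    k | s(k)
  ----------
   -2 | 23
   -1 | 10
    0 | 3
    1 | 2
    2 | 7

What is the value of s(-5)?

98

First differences: -13, -7, -1, 5. Second differences: 6, 6, 6.
Level-2 differences are constant, so s has degree 2.
Fitting a degree-2 polynomial gives s(k) = 3k² - 4k + 3.
Then s(-5) = 98.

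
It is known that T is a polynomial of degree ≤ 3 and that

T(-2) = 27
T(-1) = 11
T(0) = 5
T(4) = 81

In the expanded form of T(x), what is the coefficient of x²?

5

Write T(x) = ax³ + bx² + cx + d; the 4 given values yield a linear system in the 4 coefficients.
Solving, the leading coefficient vanishes, and T(x) = 5x² - x + 5.
The coefficient of x² is 5.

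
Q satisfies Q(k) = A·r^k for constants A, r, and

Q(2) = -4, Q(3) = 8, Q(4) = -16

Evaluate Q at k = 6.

-64

Consecutive ratio: 8/(-4) = -2, and -16/8 = -2, so r = -2.
Then A·(-2)^2 = -4 gives A = -1, and Q(k) = -1·(-2)^k.
Q(6) = -1·(-2)^6 = -64.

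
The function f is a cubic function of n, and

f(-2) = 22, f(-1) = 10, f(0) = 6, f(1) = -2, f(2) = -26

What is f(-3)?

54

First differences: -12, -4, -8, -24. Second differences: 8, -4, -16. Third differences: -12, -12.
Level-3 differences are constant, so f has degree 3.
Fitting a degree-3 polynomial gives f(n) = -2n³ - 2n² - 4n + 6.
Then f(-3) = 54.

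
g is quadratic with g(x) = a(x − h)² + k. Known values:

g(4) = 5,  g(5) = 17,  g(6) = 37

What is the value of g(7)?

First differences 12, 20; second difference 8 = 2a, so a = 4.
Expanding, the x-coefficient is −2ah = -8h; matching it to the data gives h = 3, and then k = 1.
So g(x) = 4(x − 3)² + 1.
g(7) = 4·4² + 1 = 65.

65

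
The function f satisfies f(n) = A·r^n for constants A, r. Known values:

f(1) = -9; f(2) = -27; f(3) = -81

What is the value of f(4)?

Consecutive ratio: -27/(-9) = 3, and -81/(-27) = 3, so r = 3.
Then A·3^1 = -9 gives A = -3, and f(n) = -3·3^n.
f(4) = -3·3^4 = -243.

-243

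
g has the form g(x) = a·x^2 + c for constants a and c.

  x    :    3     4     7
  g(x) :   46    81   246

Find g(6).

181

From g(3) = 46 and g(4) = 81: 9a + c = 46 and 16a + c = 81.
Subtracting: 7a = 35, so a = 5; then c = 46 − 5·9 = 1.
So g(x) = 5x² + 1, and g(6) = 181.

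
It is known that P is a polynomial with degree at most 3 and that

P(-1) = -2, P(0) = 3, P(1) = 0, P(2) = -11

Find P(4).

-57

Write P(t) = at³ + bt² + ct + d; the 4 given values yield a linear system in the 4 coefficients.
Solving, the leading coefficient vanishes, and P(t) = -4t² + t + 3.
Then P(4) = -57.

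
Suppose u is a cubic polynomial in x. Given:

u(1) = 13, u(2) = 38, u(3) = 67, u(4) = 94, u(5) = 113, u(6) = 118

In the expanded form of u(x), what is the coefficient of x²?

8

First differences: 25, 29, 27, 19, 5. Second differences: 4, -2, -8, -14. Third differences: -6, -6, -6.
Level-3 differences are constant, so u has degree 3.
Fitting a degree-3 polynomial gives u(x) = -x³ + 8x² + 8x - 2.
The coefficient of x² is 8.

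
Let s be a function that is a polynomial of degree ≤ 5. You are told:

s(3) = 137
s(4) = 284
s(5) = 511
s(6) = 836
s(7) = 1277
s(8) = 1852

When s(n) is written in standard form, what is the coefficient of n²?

4

First differences: 147, 227, 325, 441, 575. Second differences: 80, 98, 116, 134. Third differences: 18, 18, 18.
Level-3 differences are constant, so s has degree 3.
Fitting a degree-3 polynomial gives s(n) = 3n³ + 4n² + 8n - 4.
The coefficient of n² is 4.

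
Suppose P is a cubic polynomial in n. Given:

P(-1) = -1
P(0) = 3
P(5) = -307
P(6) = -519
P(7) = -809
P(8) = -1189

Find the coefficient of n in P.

3

Write P(n) = an³ + bn² + cn + d; the 6 given values yield a linear system in the 4 coefficients.
Solving, P(n) = -2n³ - 3n² + 3n + 3.
The coefficient of n is 3.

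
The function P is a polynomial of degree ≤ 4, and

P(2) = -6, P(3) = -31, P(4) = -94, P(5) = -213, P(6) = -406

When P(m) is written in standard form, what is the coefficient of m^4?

First differences: -25, -63, -119, -193. Second differences: -38, -56, -74. Third differences: -18, -18.
Level-3 differences are constant, so P has degree 3.
Fitting a degree-3 polynomial gives P(m) = -3m³ + 8m² - 8m + 2.
The coefficient of m^4 is 0.

0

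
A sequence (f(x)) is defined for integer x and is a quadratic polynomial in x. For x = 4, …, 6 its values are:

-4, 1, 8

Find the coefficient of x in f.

Write f(x) = ax² + bx + c; the 3 given values yield a linear system in the 3 coefficients.
Solving, f(x) = x² - 4x - 4.
The coefficient of x is -4.

-4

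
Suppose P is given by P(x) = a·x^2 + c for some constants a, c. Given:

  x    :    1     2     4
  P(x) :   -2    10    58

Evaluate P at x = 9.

From P(1) = -2 and P(2) = 10: 1a + c = -2 and 4a + c = 10.
Subtracting: 3a = 12, so a = 4; then c = -2 − 4·1 = -6.
So P(x) = 4x² − 6, and P(9) = 318.

318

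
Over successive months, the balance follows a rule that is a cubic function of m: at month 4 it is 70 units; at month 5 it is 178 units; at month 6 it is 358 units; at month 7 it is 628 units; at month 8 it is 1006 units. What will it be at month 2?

Write the value at m as u(m).
Write u(m) = am³ + bm² + cm + d; the 5 given values yield a linear system in the 4 coefficients.
Solving, u(m) = 3m³ - 9m² + 6m - 2.
Then u(2) = -2.

-2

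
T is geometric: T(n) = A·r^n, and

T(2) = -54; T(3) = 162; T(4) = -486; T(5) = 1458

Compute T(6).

-4374

Consecutive ratio: 162/(-54) = -3, and -486/162 = -3, so r = -3.
Then A·(-3)^2 = -54 gives A = -6, and T(n) = -6·(-3)^n.
T(6) = -6·(-3)^6 = -4374.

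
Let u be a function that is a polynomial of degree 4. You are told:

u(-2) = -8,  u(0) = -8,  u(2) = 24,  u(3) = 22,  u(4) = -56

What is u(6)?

-776

Write u(k) = ak^4 + bk³ + ck² + dk + e; the 5 given values yield a linear system in the 5 coefficients.
Solving, u(k) = -k^4 + k³ + 8k² + 4k - 8.
Then u(6) = -776.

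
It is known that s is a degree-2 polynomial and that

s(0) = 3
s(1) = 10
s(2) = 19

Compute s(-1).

-2

Write s(m) = am² + bm + c; the 3 given values yield a linear system in the 3 coefficients.
Solving, s(m) = m² + 6m + 3.
Then s(-1) = -2.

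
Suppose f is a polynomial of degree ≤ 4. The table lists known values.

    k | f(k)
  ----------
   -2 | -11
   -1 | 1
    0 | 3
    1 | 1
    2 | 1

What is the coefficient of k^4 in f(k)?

0

First differences: 12, 2, -2, 0. Second differences: -10, -4, 2. Third differences: 6, 6.
Level-3 differences are constant, so f has degree 3.
Fitting a degree-3 polynomial gives f(k) = k³ - 2k² - k + 3.
The coefficient of k^4 is 0.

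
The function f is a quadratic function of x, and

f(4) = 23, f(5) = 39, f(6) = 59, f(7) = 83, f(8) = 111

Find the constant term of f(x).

-1

First differences: 16, 20, 24, 28. Second differences: 4, 4, 4.
Level-2 differences are constant, so f has degree 2.
Fitting a degree-2 polynomial gives f(x) = 2x² - 2x - 1.
The constant term is f(0) = -1.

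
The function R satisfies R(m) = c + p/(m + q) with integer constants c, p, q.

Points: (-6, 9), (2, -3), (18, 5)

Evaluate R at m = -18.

(R(m) − c)(m + q) = p for each data point; the three points give a linear system in c and q, then p follows.
Solving: c = 6, q = 0, p = -18, so R(m) = 6 − 18/(m + 0).
Then R(-18) = 6 − 18/(-18) = 7.

7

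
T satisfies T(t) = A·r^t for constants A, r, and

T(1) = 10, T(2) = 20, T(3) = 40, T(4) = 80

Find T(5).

160

Consecutive ratio: 20/10 = 2, and 40/20 = 2, so r = 2.
Then A·2^1 = 10 gives A = 5, and T(t) = 5·2^t.
T(5) = 5·2^5 = 160.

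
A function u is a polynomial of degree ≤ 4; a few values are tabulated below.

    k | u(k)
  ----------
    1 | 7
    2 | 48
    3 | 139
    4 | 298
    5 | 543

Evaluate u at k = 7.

1363

First differences: 41, 91, 159, 245. Second differences: 50, 68, 86. Third differences: 18, 18.
Level-3 differences are constant, so u has degree 3.
Fitting a degree-3 polynomial gives u(k) = 3k³ + 7k² - k - 2.
Then u(7) = 1363.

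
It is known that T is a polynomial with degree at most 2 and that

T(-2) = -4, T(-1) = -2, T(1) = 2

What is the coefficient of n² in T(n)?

0

Write T(n) = an² + bn + c; the 3 given values yield a linear system in the 3 coefficients.
Solving, the leading coefficient vanishes, and T(n) = 2n.
The coefficient of n² is 0.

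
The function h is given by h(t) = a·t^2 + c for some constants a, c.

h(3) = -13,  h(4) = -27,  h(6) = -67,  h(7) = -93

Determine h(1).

From h(3) = -13 and h(4) = -27: 9a + c = -13 and 16a + c = -27.
Subtracting: 7a = -14, so a = -2; then c = -13 − (-2)·9 = 5.
So h(t) = -2t² + 5, and h(1) = 3.

3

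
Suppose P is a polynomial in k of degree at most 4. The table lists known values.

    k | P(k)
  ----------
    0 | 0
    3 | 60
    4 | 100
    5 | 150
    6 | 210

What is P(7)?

280

Write P(k) = ak^4 + bk³ + ck² + dk + e; the 5 given values yield a linear system in the 5 coefficients.
Solving, the top 2 coefficients vanish, and P(k) = 5k² + 5k.
Then P(7) = 280.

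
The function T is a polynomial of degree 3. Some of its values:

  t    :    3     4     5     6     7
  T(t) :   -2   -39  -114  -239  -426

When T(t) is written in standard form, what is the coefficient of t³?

-2

Write T(t) = at³ + bt² + ct + d; the 5 given values yield a linear system in the 4 coefficients.
Solving, T(t) = -2t³ + 5t² + 2t + 1.
The coefficient of t³ is -2.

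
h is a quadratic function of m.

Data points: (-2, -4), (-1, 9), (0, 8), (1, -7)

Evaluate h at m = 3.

-79

First differences: 13, -1, -15. Second differences: -14, -14.
Level-2 differences are constant, so h has degree 2.
Fitting a degree-2 polynomial gives h(m) = -7m² - 8m + 8.
Then h(3) = -79.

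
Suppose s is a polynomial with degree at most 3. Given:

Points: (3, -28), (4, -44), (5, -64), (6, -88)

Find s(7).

Write s(x) = ax³ + bx² + cx + d; the 4 given values yield a linear system in the 4 coefficients.
Solving, the leading coefficient vanishes, and s(x) = -2x² - 2x - 4.
Then s(7) = -116.

-116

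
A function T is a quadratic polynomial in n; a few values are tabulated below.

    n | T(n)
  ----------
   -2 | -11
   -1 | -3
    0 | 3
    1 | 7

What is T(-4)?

Write T(n) = an² + bn + c; the 4 given values yield a linear system in the 3 coefficients.
Solving, T(n) = -n² + 5n + 3.
Then T(-4) = -33.

-33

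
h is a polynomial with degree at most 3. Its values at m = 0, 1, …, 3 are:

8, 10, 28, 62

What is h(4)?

112

First differences: 2, 18, 34. Second differences: 16, 16.
Level-2 differences are constant, so h has degree 2.
Extending the table by one column gives the next first difference 50, so h(4) = 62 + 50 = 112.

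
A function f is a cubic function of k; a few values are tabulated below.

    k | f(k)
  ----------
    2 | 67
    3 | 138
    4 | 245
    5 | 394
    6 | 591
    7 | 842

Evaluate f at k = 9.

First differences: 71, 107, 149, 197, 251. Second differences: 36, 42, 48, 54. Third differences: 6, 6, 6.
Level-3 differences are constant, so f has degree 3.
Fitting a degree-3 polynomial gives f(k) = k³ + 9k² + 7k + 9.
Then f(9) = 1530.

1530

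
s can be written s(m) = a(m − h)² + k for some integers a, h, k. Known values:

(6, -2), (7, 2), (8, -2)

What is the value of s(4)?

First differences 4, -4; second difference -8 = 2a, so a = -4.
Expanding, the m-coefficient is −2ah = 8h; matching it to the data gives h = 7, and then k = 2.
So s(m) = -4(m − 7)² + 2.
s(4) = -4·(-3)² + 2 = -34.

-34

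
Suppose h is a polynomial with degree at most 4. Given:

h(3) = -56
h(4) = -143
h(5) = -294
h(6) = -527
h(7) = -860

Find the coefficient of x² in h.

4

First differences: -87, -151, -233, -333. Second differences: -64, -82, -100. Third differences: -18, -18.
Level-3 differences are constant, so h has degree 3.
Fitting a degree-3 polynomial gives h(x) = -3x³ + 4x² - 4x + 1.
The coefficient of x² is 4.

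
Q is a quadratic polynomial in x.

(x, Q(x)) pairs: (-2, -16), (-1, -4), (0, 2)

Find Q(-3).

-34

Write Q(x) = ax² + bx + c; the 3 given values yield a linear system in the 3 coefficients.
Solving, Q(x) = -3x² + 3x + 2.
Then Q(-3) = -34.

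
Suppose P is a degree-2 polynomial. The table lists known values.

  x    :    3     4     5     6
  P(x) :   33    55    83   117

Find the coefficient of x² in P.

First differences: 22, 28, 34. Second differences: 6, 6.
Level-2 differences are constant, so P has degree 2.
Fitting a degree-2 polynomial gives P(x) = 3x² + x + 3.
The coefficient of x² is 3.

3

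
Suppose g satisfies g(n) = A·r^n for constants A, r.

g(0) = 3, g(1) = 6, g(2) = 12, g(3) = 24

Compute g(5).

96

Consecutive ratio: 6/3 = 2, and 12/6 = 2, so r = 2.
Then A·2^0 = 3 gives A = 3, and g(n) = 3·2^n.
g(5) = 3·2^5 = 96.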